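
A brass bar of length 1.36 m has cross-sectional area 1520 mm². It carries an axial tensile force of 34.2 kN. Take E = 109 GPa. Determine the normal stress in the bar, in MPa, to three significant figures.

22.5 MPa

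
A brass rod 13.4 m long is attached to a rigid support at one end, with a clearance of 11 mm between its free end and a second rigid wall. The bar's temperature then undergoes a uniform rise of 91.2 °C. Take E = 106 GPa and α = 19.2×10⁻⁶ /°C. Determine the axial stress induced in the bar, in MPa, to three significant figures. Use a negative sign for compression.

Free thermal expansion αLΔT = 19.2e-6 · 13400 · 91.2 = 23.46 mm.
The walls engage after the gap closes; constrained expansion = 23.46 − 11 = 12.46 mm.
The walls impose strain ε = −(12.46)/13400 = -9.3014e-04; σ = Eε = 106000 · -9.3014e-04 = -98.6 MPa.

-98.6 MPa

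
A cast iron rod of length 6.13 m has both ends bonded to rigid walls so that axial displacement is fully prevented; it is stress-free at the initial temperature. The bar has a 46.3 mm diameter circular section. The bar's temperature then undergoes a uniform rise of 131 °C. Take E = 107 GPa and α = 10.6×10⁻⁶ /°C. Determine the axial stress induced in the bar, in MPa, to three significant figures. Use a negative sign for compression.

-149 MPa

Free thermal expansion αLΔT = 10.6e-6 · 6130 · 131 = 8.512 mm.
The walls impose strain ε = −(8.512)/6130 = -1.3886e-03; σ = Eε = 107000 · -1.3886e-03 = -148.6 MPa.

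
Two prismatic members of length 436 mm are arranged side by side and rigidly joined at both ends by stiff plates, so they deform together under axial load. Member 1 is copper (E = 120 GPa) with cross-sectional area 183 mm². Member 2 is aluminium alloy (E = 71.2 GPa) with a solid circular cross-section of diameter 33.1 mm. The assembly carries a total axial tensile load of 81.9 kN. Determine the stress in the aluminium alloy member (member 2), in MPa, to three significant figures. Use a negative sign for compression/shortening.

A_2 = 860.5 mm².
Equal strain + equilibrium ⇒ each member carries load in proportion to AE: A₁E₁ = 21960000 N, A₂E₂ = 61270000 N, ΣAE = 83230000 N.
σ₂ = P·E₂/ΣAE = 81900·71200/83230000 = 70.06 MPa.

70.1 MPa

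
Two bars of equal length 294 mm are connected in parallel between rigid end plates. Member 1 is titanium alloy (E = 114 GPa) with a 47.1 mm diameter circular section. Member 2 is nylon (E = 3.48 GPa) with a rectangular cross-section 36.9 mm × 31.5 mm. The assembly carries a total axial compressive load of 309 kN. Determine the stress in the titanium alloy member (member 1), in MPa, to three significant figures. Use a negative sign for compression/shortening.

A_1 = 1742 mm².
A_2 = 1162 mm².
Equal strain + equilibrium ⇒ each member carries load in proportion to AE: A₁E₁ = 198600000 N, A₂E₂ = 4045000 N, ΣAE = 202700000 N.
σ₁ = P·E₁/ΣAE = -309000·114000/202700000 = -173.8 MPa.

-174 MPa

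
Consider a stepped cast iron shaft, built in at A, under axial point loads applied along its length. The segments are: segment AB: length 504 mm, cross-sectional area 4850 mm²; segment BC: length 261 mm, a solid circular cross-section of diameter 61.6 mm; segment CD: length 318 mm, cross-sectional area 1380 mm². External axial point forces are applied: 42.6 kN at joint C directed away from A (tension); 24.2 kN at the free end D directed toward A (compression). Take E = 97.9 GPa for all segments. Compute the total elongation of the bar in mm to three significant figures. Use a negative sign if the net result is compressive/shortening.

Internal axial forces (sectioning from the free end, tension +): N_CD = -24.2 kN, N_BC = 18.4 kN, N_AB = 18.4 kN.
A_BC = 2980 mm².
δ_AB = 18400·504/(4850·97900) = 0.01953 mm
δ_BC = 18400·261/(2980·97900) = 0.01646 mm
δ_CD = -24200·318/(1380·97900) = -0.05696 mm
δ = Σδ_i = -0.02097 mm.

-0.0210 mm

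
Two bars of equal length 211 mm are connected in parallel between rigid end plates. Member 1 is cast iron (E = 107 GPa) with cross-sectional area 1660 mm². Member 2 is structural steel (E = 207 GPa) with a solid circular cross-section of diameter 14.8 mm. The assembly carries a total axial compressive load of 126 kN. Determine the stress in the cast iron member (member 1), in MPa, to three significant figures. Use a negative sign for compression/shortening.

-63.2 MPa

A_2 = 172 mm².
Equal strain + equilibrium ⇒ each member carries load in proportion to AE: A₁E₁ = 177600000 N, A₂E₂ = 35610000 N, ΣAE = 213200000 N.
σ₁ = P·E₁/ΣAE = -126000·107000/213200000 = -63.23 MPa.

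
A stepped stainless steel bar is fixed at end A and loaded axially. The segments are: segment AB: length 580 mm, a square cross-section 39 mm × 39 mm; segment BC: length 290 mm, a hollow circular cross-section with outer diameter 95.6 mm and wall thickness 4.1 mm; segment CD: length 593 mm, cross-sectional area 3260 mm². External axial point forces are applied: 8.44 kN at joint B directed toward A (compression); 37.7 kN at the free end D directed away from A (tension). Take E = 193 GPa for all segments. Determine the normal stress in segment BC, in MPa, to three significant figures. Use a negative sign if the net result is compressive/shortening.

Internal axial forces (sectioning from the free end, tension +): N_CD = 37.7 kN, N_BC = 37.7 kN, N_AB = 29.26 kN.
A_BC = 1179 mm².
σ_BC = N_BC/A_BC = 37700/1179 = 31.99 MPa.

32.0 MPa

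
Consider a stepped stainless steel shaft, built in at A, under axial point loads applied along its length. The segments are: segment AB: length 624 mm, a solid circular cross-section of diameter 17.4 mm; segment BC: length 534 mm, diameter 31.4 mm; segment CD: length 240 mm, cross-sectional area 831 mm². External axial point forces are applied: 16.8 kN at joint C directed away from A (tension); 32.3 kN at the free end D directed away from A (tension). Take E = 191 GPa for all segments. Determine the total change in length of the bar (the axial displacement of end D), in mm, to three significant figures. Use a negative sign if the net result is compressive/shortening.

Internal axial forces (sectioning from the free end, tension +): N_CD = 32.3 kN, N_BC = 49.1 kN, N_AB = 49.1 kN.
A_AB = 237.8 mm².
A_BC = 774.4 mm².
δ_AB = 49100·624/(237.8·191000) = 0.6746 mm
δ_BC = 49100·534/(774.4·191000) = 0.1773 mm
δ_CD = 32300·240/(831·191000) = 0.04884 mm
δ = Σδ_i = 0.9007 mm.

0.901 mm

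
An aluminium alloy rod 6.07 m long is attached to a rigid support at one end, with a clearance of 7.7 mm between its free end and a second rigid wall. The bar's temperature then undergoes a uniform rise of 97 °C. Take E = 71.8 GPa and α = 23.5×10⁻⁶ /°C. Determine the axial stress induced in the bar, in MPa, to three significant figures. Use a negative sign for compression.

-72.6 MPa

Free thermal expansion αLΔT = 23.5e-6 · 6070 · 97 = 13.84 mm.
The walls engage after the gap closes; constrained expansion = 13.84 − 7.7 = 6.137 mm.
The walls impose strain ε = −(6.137)/6070 = -1.0110e-03; σ = Eε = 71800 · -1.0110e-03 = -72.59 MPa.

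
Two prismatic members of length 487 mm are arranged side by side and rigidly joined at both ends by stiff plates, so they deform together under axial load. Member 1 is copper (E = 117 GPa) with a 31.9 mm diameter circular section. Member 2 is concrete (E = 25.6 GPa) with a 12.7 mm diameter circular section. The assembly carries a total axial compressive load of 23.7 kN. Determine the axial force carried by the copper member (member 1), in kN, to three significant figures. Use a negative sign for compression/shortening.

-22.9 kN

A_1 = 799.2 mm².
A_2 = 126.7 mm².
Equal strain + equilibrium ⇒ each member carries load in proportion to AE: A₁E₁ = 93510000 N, A₂E₂ = 3243000 N, ΣAE = 96750000 N.
F₁ = P·A₁E₁/ΣAE = -23700·93510000/96750000 = -22910 N.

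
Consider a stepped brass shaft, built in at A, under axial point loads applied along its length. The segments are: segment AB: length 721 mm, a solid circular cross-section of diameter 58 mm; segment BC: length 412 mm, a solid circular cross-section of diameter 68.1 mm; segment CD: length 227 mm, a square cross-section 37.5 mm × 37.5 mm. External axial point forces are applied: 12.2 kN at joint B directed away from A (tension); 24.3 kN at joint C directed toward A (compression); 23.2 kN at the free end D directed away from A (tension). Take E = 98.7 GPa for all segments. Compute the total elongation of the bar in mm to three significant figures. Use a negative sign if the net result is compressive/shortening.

0.0674 mm

Internal axial forces (sectioning from the free end, tension +): N_CD = 23.2 kN, N_BC = -1.1 kN, N_AB = 11.1 kN.
A_AB = 2642 mm².
A_BC = 3642 mm².
A_CD = 1406 mm².
δ_AB = 11100·721/(2642·98700) = 0.03069 mm
δ_BC = -1100·412/(3642·98700) = -0.001261 mm
δ_CD = 23200·227/(1406·98700) = 0.03794 mm
δ = Σδ_i = 0.06737 mm.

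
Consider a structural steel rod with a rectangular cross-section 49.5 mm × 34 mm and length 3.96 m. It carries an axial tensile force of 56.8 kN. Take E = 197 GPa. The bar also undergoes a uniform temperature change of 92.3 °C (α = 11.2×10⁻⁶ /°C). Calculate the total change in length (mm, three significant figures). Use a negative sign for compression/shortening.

4.77 mm

A = 1683 mm².
δ_mech = NL/(AE) = 56800·3960/(1683·197000) = 0.6784 mm.
δ_thermal = αLΔT = 11.2e-6·3960·92.3 = 4.094 mm.
δ = δ_mech + δ_thermal = 4.772 mm.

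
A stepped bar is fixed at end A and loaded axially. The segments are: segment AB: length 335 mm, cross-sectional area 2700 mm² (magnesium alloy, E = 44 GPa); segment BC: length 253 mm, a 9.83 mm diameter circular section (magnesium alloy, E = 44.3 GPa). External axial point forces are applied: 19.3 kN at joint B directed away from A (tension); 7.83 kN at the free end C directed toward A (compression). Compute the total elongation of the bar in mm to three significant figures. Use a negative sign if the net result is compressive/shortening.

-0.557 mm

Internal axial forces (sectioning from the free end, tension +): N_BC = -7.83 kN, N_AB = 11.47 kN.
A_BC = 75.89 mm².
δ_AB = 11470·335/(2700·44000) = 0.03234 mm
δ_BC = -7830·253/(75.89·44300) = -0.5892 mm
δ = Σδ_i = -0.5569 mm.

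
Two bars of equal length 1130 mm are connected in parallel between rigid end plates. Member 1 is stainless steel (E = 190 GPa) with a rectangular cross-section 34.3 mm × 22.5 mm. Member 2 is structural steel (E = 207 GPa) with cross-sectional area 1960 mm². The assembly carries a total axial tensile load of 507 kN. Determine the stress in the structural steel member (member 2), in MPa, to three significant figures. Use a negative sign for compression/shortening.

190 MPa

A_1 = 771.7 mm².
Equal strain + equilibrium ⇒ each member carries load in proportion to AE: A₁E₁ = 146600000 N, A₂E₂ = 405700000 N, ΣAE = 552400000 N.
σ₂ = P·E₂/ΣAE = 507000·207000/552400000 = 190 MPa.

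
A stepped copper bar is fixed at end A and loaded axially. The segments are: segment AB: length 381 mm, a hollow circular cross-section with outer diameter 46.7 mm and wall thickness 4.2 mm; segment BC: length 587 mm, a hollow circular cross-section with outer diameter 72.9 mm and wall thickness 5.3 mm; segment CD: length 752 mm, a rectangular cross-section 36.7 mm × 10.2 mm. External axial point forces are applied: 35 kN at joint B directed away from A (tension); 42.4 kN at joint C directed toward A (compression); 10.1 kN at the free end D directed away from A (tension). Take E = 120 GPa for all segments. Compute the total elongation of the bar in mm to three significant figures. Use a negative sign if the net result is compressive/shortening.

Internal axial forces (sectioning from the free end, tension +): N_CD = 10.1 kN, N_BC = -32.3 kN, N_AB = 2.7 kN.
A_AB = 560.8 mm².
A_BC = 1126 mm².
A_CD = 374.3 mm².
δ_AB = 2700·381/(560.8·120000) = 0.01529 mm
δ_BC = -32300·587/(1126·120000) = -0.1404 mm
δ_CD = 10100·752/(374.3·120000) = 0.1691 mm
δ = Σδ_i = 0.04399 mm.

0.0440 mm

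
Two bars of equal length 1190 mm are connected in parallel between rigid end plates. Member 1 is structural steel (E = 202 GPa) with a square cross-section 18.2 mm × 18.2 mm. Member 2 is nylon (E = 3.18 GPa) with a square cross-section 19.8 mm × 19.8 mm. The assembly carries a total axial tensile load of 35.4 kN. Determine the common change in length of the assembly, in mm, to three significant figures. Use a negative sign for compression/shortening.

0.618 mm

A_1 = 331.2 mm².
A_2 = 392 mm².
Equal strain + equilibrium ⇒ each member carries load in proportion to AE: A₁E₁ = 66910000 N, A₂E₂ = 1247000 N, ΣAE = 68160000 N.
δ = PL/ΣAE = 35400·1190/68160000 = 0.6181 mm.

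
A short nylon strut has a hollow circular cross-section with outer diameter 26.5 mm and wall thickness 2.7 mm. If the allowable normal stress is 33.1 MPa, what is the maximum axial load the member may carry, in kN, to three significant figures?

A = 201.9 mm².
P_max = σ_allow · A = 33.1 · 201.9 = 6682 N = 6.682 kN.

6.68 kN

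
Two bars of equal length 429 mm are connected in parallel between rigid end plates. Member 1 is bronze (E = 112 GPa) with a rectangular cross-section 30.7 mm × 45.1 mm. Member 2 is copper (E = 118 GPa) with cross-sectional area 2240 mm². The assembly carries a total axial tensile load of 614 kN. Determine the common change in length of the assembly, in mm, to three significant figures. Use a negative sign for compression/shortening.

A_1 = 1385 mm².
Equal strain + equilibrium ⇒ each member carries load in proportion to AE: A₁E₁ = 155100000 N, A₂E₂ = 264300000 N, ΣAE = 419400000 N.
δ = PL/ΣAE = 614000·429/419400000 = 0.6281 mm.

0.628 mm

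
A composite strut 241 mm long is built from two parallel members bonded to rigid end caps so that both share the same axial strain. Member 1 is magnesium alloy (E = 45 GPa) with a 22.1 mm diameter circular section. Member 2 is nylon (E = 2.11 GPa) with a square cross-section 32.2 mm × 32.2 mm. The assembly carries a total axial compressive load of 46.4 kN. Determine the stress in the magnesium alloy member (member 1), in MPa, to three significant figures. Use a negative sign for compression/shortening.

-107 MPa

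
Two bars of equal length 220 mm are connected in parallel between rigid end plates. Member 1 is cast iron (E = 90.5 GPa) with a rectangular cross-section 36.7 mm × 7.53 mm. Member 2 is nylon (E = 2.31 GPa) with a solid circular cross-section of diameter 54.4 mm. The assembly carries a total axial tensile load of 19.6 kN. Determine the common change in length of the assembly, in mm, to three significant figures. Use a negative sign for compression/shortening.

0.142 mm

A_1 = 276.4 mm².
A_2 = 2324 mm².
Equal strain + equilibrium ⇒ each member carries load in proportion to AE: A₁E₁ = 25010000 N, A₂E₂ = 5369000 N, ΣAE = 30380000 N.
δ = PL/ΣAE = 19600·220/30380000 = 0.1419 mm.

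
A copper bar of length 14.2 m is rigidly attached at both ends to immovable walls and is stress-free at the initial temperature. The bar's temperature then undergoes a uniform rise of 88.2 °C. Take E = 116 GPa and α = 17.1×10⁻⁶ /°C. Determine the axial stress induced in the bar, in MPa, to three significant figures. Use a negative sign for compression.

Free thermal expansion αLΔT = 17.1e-6 · 14200 · 88.2 = 21.42 mm.
The walls impose strain ε = −(21.42)/14200 = -1.5082e-03; σ = Eε = 116000 · -1.5082e-03 = -175 MPa.

-175 MPa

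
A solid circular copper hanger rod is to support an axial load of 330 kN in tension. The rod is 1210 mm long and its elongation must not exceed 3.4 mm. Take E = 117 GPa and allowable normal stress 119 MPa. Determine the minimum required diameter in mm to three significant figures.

Required area A ≥ P/σ_allow = 330000/119 = 2773 mm².
For a solid circular section, d ≥ √(4A/π) = 59.42 mm.
Elongation limit: A ≥ PL/(Eδ_allow) = 330000·1210/(117000·3.4) = 1004 mm² ⇒ d ≥ 35.75 mm.
The stress limit governs.

59.4 mm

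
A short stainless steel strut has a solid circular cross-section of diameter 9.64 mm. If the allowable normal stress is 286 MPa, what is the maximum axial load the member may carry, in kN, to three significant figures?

A = 72.99 mm².
P_max = σ_allow · A = 286 · 72.99 = 20870 N = 20.87 kN.

20.9 kN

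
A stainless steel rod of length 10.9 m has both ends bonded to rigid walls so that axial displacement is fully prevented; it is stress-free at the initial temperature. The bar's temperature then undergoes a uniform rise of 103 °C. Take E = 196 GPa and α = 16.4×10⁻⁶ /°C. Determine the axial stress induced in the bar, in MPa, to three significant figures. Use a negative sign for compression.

-331 MPa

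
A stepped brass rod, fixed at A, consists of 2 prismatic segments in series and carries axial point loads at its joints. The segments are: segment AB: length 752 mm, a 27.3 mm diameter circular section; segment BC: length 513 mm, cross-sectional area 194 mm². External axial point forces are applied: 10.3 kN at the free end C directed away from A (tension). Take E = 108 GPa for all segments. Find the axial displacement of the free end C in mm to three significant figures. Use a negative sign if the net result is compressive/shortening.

Internal axial forces (sectioning from the free end, tension +): N_BC = 10.3 kN, N_AB = 10.3 kN.
A_AB = 585.3 mm².
δ_AB = 10300·752/(585.3·108000) = 0.1225 mm
δ_BC = 10300·513/(194·108000) = 0.2522 mm
δ = Σδ_i = 0.3747 mm.

0.375 mm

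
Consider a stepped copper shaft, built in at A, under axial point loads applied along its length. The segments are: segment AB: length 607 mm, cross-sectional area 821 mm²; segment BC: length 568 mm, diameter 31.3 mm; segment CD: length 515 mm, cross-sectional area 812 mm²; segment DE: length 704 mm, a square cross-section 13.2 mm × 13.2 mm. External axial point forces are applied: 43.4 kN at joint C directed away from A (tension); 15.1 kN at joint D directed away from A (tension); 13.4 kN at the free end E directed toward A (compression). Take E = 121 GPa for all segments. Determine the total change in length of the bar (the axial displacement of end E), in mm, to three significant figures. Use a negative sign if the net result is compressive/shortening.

Internal axial forces (sectioning from the free end, tension +): N_DE = -13.4 kN, N_CD = 1.7 kN, N_BC = 45.1 kN, N_AB = 45.1 kN.
A_BC = 769.4 mm².
A_DE = 174.2 mm².
δ_AB = 45100·607/(821·121000) = 0.2756 mm
δ_BC = 45100·568/(769.4·121000) = 0.2751 mm
δ_CD = 1700·515/(812·121000) = 0.008911 mm
δ_DE = -13400·704/(174.2·121000) = -0.4474 mm
δ = Σδ_i = 0.1122 mm.

0.112 mm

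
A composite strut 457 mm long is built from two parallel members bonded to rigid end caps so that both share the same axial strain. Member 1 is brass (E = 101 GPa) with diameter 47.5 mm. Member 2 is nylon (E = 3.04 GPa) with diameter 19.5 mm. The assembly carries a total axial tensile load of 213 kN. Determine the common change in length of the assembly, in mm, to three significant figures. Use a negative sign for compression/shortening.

A_1 = 1772 mm².
A_2 = 298.6 mm².
Equal strain + equilibrium ⇒ each member carries load in proportion to AE: A₁E₁ = 179000000 N, A₂E₂ = 907900 N, ΣAE = 179900000 N.
δ = PL/ΣAE = 213000·457/179900000 = 0.5411 mm.

0.541 mm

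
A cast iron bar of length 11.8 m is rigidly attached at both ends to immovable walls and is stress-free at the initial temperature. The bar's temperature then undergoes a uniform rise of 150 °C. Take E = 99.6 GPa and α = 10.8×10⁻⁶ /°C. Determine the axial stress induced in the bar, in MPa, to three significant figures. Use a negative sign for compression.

Free thermal expansion αLΔT = 10.8e-6 · 11800 · 150 = 19.12 mm.
The walls impose strain ε = −(19.12)/11800 = -1.6200e-03; σ = Eε = 99600 · -1.6200e-03 = -161.4 MPa.

-161 MPa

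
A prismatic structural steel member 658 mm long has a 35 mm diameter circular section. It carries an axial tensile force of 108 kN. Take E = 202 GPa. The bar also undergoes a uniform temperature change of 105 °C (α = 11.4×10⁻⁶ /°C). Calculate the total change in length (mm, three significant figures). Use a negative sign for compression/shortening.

A = 962.1 mm².
δ_mech = NL/(AE) = 108000·658/(962.1·202000) = 0.3657 mm.
δ_thermal = αLΔT = 11.4e-6·658·105 = 0.7876 mm.
δ = δ_mech + δ_thermal = 1.153 mm.

1.15 mm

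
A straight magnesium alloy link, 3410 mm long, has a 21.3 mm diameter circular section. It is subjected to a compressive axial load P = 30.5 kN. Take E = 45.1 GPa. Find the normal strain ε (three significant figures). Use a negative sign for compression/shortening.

A = 356.3 mm².
σ = N/A = -85.6 MPa; ε = σ/E = -85.6/45100 = -1.898e-03.

-0.00190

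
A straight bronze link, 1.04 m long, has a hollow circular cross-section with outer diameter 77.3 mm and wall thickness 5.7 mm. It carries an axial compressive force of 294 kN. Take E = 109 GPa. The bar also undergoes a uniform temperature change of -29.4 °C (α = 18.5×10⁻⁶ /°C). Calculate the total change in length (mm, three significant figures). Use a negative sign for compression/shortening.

A = 1282 mm².
δ_mech = NL/(AE) = -294000·1040/(1282·109000) = -2.188 mm.
δ_thermal = αLΔT = 18.5e-6·1040·-29.4 = -0.5657 mm.
δ = δ_mech + δ_thermal = -2.754 mm.

-2.75 mm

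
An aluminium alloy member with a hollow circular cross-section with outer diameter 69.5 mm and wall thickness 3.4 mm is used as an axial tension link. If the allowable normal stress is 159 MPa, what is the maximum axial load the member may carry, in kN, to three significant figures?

A = 706 mm².
P_max = σ_allow · A = 159 · 706 = 112300 N = 112.3 kN.

112 kN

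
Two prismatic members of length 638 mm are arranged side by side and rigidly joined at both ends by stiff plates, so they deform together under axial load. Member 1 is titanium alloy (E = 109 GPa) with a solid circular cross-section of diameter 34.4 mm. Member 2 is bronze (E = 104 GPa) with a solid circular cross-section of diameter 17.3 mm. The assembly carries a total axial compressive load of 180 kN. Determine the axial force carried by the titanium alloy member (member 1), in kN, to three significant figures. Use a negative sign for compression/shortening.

A_1 = 929.4 mm².
A_2 = 235.1 mm².
Equal strain + equilibrium ⇒ each member carries load in proportion to AE: A₁E₁ = 101300000 N, A₂E₂ = 24450000 N, ΣAE = 125800000 N.
F₁ = P·A₁E₁/ΣAE = -180000·101300000/125800000 = -145000 N.

-145 kN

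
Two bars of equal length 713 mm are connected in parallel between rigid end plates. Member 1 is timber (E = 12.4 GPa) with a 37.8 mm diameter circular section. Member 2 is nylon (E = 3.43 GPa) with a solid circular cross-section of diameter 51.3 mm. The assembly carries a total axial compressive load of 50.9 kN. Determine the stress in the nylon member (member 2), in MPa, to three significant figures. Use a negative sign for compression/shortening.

-8.31 MPa

A_1 = 1122 mm².
A_2 = 2067 mm².
Equal strain + equilibrium ⇒ each member carries load in proportion to AE: A₁E₁ = 13920000 N, A₂E₂ = 7090000 N, ΣAE = 21000000 N.
σ₂ = P·E₂/ΣAE = -50900·3430/21000000 = -8.312 MPa.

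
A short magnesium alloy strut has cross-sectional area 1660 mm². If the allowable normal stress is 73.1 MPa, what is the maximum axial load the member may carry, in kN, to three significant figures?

P_max = σ_allow · A = 73.1 · 1660 = 121300 N = 121.3 kN.

121 kN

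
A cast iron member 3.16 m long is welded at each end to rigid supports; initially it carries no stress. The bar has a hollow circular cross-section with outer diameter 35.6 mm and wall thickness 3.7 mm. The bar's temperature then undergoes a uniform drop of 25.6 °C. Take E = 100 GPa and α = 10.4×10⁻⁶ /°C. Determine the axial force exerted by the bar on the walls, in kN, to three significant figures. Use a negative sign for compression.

9.87 kN

Free thermal expansion αLΔT = 10.4e-6 · 3160 · -25.6 = -0.8413 mm.
The walls impose strain ε = −(-0.8413)/3160 = 2.6624e-04; σ = Eε = 100000 · 2.6624e-04 = 26.62 MPa.
Wall reaction R = σ·A = 26.62·370.8 = 9872 N = 9.872 kN.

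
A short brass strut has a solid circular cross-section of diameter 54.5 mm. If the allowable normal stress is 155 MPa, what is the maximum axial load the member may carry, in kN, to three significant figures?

362 kN

A = 2333 mm².
P_max = σ_allow · A = 155 · 2333 = 361600 N = 361.6 kN.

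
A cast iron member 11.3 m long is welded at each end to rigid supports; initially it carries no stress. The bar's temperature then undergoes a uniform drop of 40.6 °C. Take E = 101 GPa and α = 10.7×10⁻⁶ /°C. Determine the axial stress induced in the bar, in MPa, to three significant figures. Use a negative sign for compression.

43.9 MPa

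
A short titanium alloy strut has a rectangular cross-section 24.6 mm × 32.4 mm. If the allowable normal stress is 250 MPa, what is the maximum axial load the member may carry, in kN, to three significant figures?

199 kN

A = 797 mm².
P_max = σ_allow · A = 250 · 797 = 199300 N = 199.3 kN.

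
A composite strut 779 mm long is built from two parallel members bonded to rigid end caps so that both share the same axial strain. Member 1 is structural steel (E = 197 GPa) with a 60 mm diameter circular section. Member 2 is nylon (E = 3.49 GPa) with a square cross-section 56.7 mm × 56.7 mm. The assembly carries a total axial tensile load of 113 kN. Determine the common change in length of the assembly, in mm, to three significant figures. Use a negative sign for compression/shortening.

0.155 mm

A_1 = 2827 mm².
A_2 = 3215 mm².
Equal strain + equilibrium ⇒ each member carries load in proportion to AE: A₁E₁ = 557000000 N, A₂E₂ = 11220000 N, ΣAE = 568200000 N.
δ = PL/ΣAE = 113000·779/568200000 = 0.1549 mm.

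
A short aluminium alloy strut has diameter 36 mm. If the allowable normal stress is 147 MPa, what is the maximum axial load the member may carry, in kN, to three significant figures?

A = 1018 mm².
P_max = σ_allow · A = 147 · 1018 = 149600 N = 149.6 kN.

150 kN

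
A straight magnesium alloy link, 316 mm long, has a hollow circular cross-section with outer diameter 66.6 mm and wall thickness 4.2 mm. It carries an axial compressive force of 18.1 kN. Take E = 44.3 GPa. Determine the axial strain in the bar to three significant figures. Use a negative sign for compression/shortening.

A = 823.3 mm².
σ = N/A = -21.98 MPa; ε = σ/E = -21.98/44300 = -4.962e-04.

-4.96e-04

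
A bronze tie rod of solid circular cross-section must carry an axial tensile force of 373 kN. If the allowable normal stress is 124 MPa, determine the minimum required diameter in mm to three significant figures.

61.9 mm

Required area A ≥ P/σ_allow = 373000/124 = 3008 mm².
For a solid circular section, d ≥ √(4A/π) = 61.89 mm.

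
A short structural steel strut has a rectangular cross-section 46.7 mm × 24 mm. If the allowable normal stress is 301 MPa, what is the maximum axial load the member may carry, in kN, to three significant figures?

337 kN

A = 1121 mm².
P_max = σ_allow · A = 301 · 1121 = 337400 N = 337.4 kN.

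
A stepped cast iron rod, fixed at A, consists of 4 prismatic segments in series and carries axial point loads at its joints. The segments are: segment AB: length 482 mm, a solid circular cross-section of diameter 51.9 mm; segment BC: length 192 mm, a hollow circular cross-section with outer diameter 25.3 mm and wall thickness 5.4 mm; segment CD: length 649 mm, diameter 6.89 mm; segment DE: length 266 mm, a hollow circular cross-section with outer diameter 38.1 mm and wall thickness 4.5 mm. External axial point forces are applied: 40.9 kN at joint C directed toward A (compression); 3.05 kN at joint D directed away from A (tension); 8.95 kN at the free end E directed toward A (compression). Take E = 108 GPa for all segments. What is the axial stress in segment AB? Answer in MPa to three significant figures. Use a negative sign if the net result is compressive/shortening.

-22.1 MPa

Internal axial forces (sectioning from the free end, tension +): N_DE = -8.95 kN, N_CD = -5.9 kN, N_BC = -46.8 kN, N_AB = -46.8 kN.
A_AB = 2116 mm².
σ_AB = N_AB/A_AB = -46800/2116 = -22.12 MPa.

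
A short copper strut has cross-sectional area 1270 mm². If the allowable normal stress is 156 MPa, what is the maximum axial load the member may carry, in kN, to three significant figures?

198 kN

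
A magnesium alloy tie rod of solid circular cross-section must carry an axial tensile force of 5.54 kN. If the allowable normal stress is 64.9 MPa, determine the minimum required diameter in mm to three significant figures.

10.4 mm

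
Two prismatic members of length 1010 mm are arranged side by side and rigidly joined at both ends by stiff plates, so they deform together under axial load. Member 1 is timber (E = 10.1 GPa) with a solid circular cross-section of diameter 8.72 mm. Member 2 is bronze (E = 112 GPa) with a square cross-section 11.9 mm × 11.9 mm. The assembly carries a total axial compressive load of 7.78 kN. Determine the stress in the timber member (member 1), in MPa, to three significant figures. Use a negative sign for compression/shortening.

A_1 = 59.72 mm².
A_2 = 141.6 mm².
Equal strain + equilibrium ⇒ each member carries load in proportion to AE: A₁E₁ = 603200 N, A₂E₂ = 15860000 N, ΣAE = 16460000 N.
σ₁ = P·E₁/ΣAE = -7780·10100/16460000 = -4.773 MPa.

-4.77 MPa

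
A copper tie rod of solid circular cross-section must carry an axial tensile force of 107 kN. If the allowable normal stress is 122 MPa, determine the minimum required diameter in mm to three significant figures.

Required area A ≥ P/σ_allow = 107000/122 = 877 mm².
For a solid circular section, d ≥ √(4A/π) = 33.42 mm.

33.4 mm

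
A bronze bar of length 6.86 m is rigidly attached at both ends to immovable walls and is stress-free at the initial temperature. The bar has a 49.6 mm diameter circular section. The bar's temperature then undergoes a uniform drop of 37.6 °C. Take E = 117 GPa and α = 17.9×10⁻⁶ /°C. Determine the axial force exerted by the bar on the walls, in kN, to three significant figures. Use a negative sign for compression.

Free thermal expansion αLΔT = 17.9e-6 · 6860 · -37.6 = -4.617 mm.
The walls impose strain ε = −(-4.617)/6860 = 6.7304e-04; σ = Eε = 117000 · 6.7304e-04 = 78.75 MPa.
Wall reaction R = σ·A = 78.75·1932 = 152200 N = 152.2 kN.

152 kN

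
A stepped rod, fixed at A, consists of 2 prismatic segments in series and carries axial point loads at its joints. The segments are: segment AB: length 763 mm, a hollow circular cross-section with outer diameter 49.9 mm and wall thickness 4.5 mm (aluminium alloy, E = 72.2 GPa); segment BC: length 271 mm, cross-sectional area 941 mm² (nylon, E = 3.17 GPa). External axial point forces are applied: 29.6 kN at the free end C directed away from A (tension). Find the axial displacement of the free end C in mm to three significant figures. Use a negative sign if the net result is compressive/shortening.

Internal axial forces (sectioning from the free end, tension +): N_BC = 29.6 kN, N_AB = 29.6 kN.
A_AB = 641.8 mm².
δ_AB = 29600·763/(641.8·72200) = 0.4874 mm
δ_BC = 29600·271/(941·3170) = 2.689 mm
δ = Σδ_i = 3.177 mm.

3.18 mm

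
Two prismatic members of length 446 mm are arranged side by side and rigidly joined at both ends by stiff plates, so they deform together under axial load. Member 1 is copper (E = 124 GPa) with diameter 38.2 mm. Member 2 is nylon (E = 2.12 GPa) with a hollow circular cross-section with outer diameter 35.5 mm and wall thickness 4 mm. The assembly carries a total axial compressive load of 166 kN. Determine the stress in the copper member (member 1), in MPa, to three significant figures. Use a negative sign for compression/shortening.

A_1 = 1146 mm².
A_2 = 395.8 mm².
Equal strain + equilibrium ⇒ each member carries load in proportion to AE: A₁E₁ = 142100000 N, A₂E₂ = 839200 N, ΣAE = 143000000 N.
σ₁ = P·E₁/ΣAE = -166000·124000/143000000 = -144 MPa.

-144 MPa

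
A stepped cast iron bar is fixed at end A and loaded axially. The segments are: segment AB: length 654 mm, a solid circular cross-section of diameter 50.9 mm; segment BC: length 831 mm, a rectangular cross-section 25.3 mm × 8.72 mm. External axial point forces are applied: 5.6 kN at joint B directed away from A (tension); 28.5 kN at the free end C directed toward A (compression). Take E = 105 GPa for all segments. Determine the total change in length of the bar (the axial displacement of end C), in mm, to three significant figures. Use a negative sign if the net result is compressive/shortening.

Internal axial forces (sectioning from the free end, tension +): N_BC = -28.5 kN, N_AB = -22.9 kN.
A_AB = 2035 mm².
A_BC = 220.6 mm².
δ_AB = -22900·654/(2035·105000) = -0.0701 mm
δ_BC = -28500·831/(220.6·105000) = -1.022 mm
δ = Σδ_i = -1.092 mm.

-1.09 mm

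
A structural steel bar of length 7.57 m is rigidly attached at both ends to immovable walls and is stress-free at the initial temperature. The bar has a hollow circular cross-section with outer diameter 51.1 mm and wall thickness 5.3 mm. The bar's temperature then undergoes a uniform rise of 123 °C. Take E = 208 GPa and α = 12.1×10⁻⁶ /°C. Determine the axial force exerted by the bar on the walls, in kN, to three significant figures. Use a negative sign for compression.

Free thermal expansion αLΔT = 12.1e-6 · 7570 · 123 = 11.27 mm.
The walls impose strain ε = −(11.27)/7570 = -1.4883e-03; σ = Eε = 208000 · -1.4883e-03 = -309.6 MPa.
Wall reaction R = σ·A = -309.6·762.6 = -236100 N = -236.1 kN.

-236 kN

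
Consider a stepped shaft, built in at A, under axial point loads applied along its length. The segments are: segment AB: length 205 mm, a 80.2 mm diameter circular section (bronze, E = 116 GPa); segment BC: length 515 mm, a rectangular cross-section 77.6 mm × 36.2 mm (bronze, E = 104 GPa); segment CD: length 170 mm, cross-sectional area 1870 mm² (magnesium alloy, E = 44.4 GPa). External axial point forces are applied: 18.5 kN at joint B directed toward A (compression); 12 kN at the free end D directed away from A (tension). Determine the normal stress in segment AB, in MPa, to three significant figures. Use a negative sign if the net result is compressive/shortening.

Internal axial forces (sectioning from the free end, tension +): N_CD = 12 kN, N_BC = 12 kN, N_AB = -6.5 kN.
A_AB = 5052 mm².
σ_AB = N_AB/A_AB = -6500/5052 = -1.287 MPa.

-1.29 MPa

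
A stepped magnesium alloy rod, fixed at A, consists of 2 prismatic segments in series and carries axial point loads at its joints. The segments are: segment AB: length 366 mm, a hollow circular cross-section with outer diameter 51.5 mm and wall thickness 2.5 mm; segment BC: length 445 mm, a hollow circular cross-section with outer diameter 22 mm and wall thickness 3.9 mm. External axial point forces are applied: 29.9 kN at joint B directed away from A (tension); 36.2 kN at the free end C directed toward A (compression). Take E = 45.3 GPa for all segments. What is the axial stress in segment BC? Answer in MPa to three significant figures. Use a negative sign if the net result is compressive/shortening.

Internal axial forces (sectioning from the free end, tension +): N_BC = -36.2 kN, N_AB = -6.3 kN.
A_BC = 221.8 mm².
σ_BC = N_BC/A_BC = -36200/221.8 = -163.2 MPa.

-163 MPa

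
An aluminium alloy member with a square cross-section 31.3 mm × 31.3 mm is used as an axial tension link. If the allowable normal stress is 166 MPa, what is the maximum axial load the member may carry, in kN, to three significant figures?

A = 979.7 mm².
P_max = σ_allow · A = 166 · 979.7 = 162600 N = 162.6 kN.

163 kN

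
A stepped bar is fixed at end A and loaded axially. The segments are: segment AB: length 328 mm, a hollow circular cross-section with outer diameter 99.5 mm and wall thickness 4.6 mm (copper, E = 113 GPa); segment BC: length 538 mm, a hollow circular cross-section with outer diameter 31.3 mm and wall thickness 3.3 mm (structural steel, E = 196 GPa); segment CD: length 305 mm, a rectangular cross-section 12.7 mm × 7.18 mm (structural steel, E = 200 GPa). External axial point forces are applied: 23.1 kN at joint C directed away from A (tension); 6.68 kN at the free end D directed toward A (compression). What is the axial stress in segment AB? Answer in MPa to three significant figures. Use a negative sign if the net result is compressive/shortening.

12.0 MPa

Internal axial forces (sectioning from the free end, tension +): N_CD = -6.68 kN, N_BC = 16.42 kN, N_AB = 16.42 kN.
A_AB = 1371 mm².
σ_AB = N_AB/A_AB = 16420/1371 = 11.97 MPa.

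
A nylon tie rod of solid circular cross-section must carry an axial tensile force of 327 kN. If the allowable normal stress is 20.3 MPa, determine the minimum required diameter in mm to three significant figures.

143 mm

Required area A ≥ P/σ_allow = 327000/20.3 = 16110 mm².
For a solid circular section, d ≥ √(4A/π) = 143.2 mm.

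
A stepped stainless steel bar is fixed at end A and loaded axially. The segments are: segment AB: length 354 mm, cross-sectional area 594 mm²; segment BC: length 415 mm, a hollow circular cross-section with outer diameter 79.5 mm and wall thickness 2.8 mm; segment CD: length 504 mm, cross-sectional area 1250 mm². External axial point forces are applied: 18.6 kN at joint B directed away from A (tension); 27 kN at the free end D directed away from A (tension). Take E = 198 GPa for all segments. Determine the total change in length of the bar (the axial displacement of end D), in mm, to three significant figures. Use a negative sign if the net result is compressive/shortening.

0.276 mm

Internal axial forces (sectioning from the free end, tension +): N_CD = 27 kN, N_BC = 27 kN, N_AB = 45.6 kN.
A_BC = 674.7 mm².
δ_AB = 45600·354/(594·198000) = 0.1373 mm
δ_BC = 27000·415/(674.7·198000) = 0.08388 mm
δ_CD = 27000·504/(1250·198000) = 0.05498 mm
δ = Σδ_i = 0.2761 mm.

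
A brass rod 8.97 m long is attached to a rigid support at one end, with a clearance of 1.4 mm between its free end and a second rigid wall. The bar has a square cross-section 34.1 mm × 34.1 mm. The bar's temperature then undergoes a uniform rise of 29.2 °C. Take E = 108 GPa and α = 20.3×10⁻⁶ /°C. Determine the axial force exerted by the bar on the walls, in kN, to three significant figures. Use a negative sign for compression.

Free thermal expansion αLΔT = 20.3e-6 · 8970 · 29.2 = 5.317 mm.
The walls engage after the gap closes; constrained expansion = 5.317 − 1.4 = 3.917 mm.
The walls impose strain ε = −(3.917)/8970 = -4.3668e-04; σ = Eε = 108000 · -4.3668e-04 = -47.16 MPa.
Wall reaction R = σ·A = -47.16·1163 = -54840 N = -54.84 kN.

-54.8 kN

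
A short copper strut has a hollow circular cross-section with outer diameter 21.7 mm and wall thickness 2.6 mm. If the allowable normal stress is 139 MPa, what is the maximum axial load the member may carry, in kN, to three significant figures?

21.7 kN

A = 156 mm².
P_max = σ_allow · A = 139 · 156 = 21690 N = 21.69 kN.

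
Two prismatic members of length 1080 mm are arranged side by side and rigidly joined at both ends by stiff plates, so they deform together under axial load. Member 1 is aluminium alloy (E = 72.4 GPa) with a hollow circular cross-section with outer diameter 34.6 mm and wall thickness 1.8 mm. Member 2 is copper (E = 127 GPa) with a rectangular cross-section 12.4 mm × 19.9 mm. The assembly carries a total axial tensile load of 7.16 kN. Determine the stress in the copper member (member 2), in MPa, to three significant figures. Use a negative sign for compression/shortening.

A_1 = 185.5 mm².
A_2 = 246.8 mm².
Equal strain + equilibrium ⇒ each member carries load in proportion to AE: A₁E₁ = 13430000 N, A₂E₂ = 31340000 N, ΣAE = 44770000 N.
σ₂ = P·E₂/ΣAE = 7160·127000/44770000 = 20.31 MPa.

20.3 MPa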